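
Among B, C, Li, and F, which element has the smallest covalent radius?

F

Li is in period 2, group 1; B is in period 2, group 13; C is in period 2, group 14; F is in period 2, group 17.
Atomic radius shrinks across a period as nuclear charge pulls the same shell inward, and grows down a group as new shells are added.
All lie in period 2, so atomic radius increases right to left.
The smallest covalent radius among these belongs to F.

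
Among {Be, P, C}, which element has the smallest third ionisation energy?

P

IE_3 is the cost of taking one more electron from the +2 cation: Be²⁺ is the bare [He] core; P²⁺ still has 3 valence electrons; C²⁺ still has 2 valence electrons.
Pulling an electron out of a noble-gas core costs far more than removing a remaining valence electron, so Be sits at the high end of IE_3.
Valence configurations: P²⁺ [Ne]3s²3p¹, C²⁺ [He]2s².
Approximate IE_3 values (kJ/mol): Be 14849, P 2914, C 4620.
Hence IE_3: P < C < Be.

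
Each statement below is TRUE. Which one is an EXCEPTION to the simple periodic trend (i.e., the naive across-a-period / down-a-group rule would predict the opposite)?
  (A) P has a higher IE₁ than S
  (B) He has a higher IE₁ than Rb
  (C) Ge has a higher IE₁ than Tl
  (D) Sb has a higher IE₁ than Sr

The general trend: IE₁ increases across a period and decreases down a group.
(A) P (period 3, group 15) vs S (period 3, group 16): the stated order contradicts the simple trend.
(B) He (period 1, group 18) vs Rb (period 5, group 1): the stated order agrees with the simple trend.
(C) Ge (period 4, group 14) vs Tl (period 6, group 13): the stated order agrees with the simple trend.
(D) Sb (period 5, group 15) vs Sr (period 5, group 2): the stated order agrees with the simple trend.
The exception is (A): S (3p⁴) ionizes more easily than half-filled P (3p³) because the paired 3p electron in S is pushed out by e⁻–e⁻ repulsion.

(A)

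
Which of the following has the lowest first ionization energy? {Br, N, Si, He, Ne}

Si

He is in period 1, group 18; N is in period 2, group 15; Ne is in period 2, group 18; Si is in period 3, group 14; Br is in period 4, group 17.
Across a period the outer electron is held more tightly (higher IE₁); down a group it sits in a higher shell, more shielded, and comes off more easily.
Neither a single period nor a single group — weigh both effects.
Br > Si: the two effects oppose for this pair; the across-period effect wins (1140 vs 786 kJ/mol).
N > Br: the two effects oppose for this pair; the down-group effect wins (1402 vs 1140 kJ/mol).
Ne > N: Ne lies to the right of N in period 2, so the across-period effect alone puts Ne higher.
He > Ne: He sits above Ne in group 18, so the down-group effect alone puts He higher.
For reference (kJ/mol): He 2372, N 1402, Ne 2081, Si 786, Br 1140.
The lowest first ionization energy among these belongs to Si.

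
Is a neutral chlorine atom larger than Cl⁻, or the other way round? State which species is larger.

Forming Cl⁻ adds 1 electron to Cl. More electron–electron repulsion in the same shell, with unchanged nuclear charge, lets the cloud expand.
An anion is larger than its parent atom: Cl⁻ > Cl.

Cl⁻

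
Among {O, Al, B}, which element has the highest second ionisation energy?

O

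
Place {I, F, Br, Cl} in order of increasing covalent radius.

F < Cl < Br < I

F is in period 2, group 17; Cl is in period 3, group 17; Br is in period 4, group 17; I is in period 5, group 17.
Across a period the added protons contract the valence shell; down a group each new principal shell makes the atom larger.
All are in group 17, so atomic radius increases down the group.
So from smallest to largest: F < Cl < Br < I.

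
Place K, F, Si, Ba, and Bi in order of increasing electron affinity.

Ba, K, Bi, Si, F

Atoms with high Z_eff and room in the valence shell (especially the halogens) have the most exothermic electron affinities.
Here both period and group differ, so the two effects have to be weighed against each other.
K > Ba: the two effects oppose for this pair; the down-group effect wins (48 vs 14 kJ/mol).
Bi > K: period and group pull opposite ways; the across-period shift dominates (91 vs 48 kJ/mol).
Si > Bi: the two effects oppose for this pair; the down-group effect wins (134 vs 91 kJ/mol).
F > Si: relative to Si, both the across-period and down-group shifts push F's electron affinity up.
Approximate values (kJ/mol): F 328, Si 134, K 48, Ba 14, Bi 91.
So from lowest to highest: Ba < K < Bi < Si < F.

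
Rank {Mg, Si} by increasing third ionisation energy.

After 2 electrons have been removed, what remains? Mg²⁺ is the bare [Ne] core; Si²⁺ still has 2 valence electrons.
Breaking into a closed-shell core is much more expensive than removing a leftover valence electron — Mg has the largest IE_3 here.
Tabulated IE_3 (kJ/mol): Mg 7733, Si 3232.
So the third ionization energies run Si < Mg.

Si < Mg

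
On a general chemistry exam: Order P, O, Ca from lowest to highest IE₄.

Consider each +3 ion: P³⁺ still has 2 valence electrons; O³⁺ still has 3 valence electrons; Ca³⁺ is already 1 electron into the core.
Usually core removal costs more than valence removal, but here the competition is close: a tightly held n=2 valence electron can cost more to remove than an n=3 core electron, so the actual values have to decide it.
Valence configurations: P³⁺ [Ne]3s², O³⁺ [He]2s²2p¹.
Tabulated IE_4 (kJ/mol): P 4964, O 7469, Ca 6491.
Putting it together, IE_4: P < Ca < O.

P, Ca, O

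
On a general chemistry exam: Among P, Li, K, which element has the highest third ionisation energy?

Li

The third ionization energy removes an electron from the +2 ion. For each element: P²⁺ still has 3 valence electrons; Li²⁺ is already 1 electron into the core; K²⁺ is already 1 electron into the core.
Pulling an electron out of a noble-gas core costs far more than removing a remaining valence electron, so K and Li sit at the high end of IE_3.
Approximate IE_3 values (kJ/mol): P 2914, Li 11815, K 4420.
Putting it together, IE_3: P < K < Li.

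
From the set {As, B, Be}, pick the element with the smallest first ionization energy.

Be is in period 2, group 2; B is in period 2, group 13; As is in period 4, group 15.
Removing the outermost electron gets harder across a period and easier down a group.
Here both period and group differ, so the two effects have to be weighed against each other.
Be > B: this pair runs against the simple trend — see the exception note.
As > Be: the two effects oppose for this pair; the across-period effect wins (947 vs 900 kJ/mol).
Note the exception: Be has a higher first ionization energy than B, contrary to the simple trend — removing B's lone 2p electron is easier than breaking Be's filled 2s².
For reference (kJ/mol): Be 900, B 801, As 947.
The smallest first ionization energy among these belongs to B.

B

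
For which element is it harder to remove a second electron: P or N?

N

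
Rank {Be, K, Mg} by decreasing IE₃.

Consider each +2 ion: Be²⁺ is the bare [He] core; K²⁺ is already 1 electron into the core; Mg²⁺ is the bare [Ne] core.
All of these are removing an electron from a noble-gas core or deeper; the smaller core (lower principal quantum number) is held far more tightly, and within a period the higher nuclear charge binds the same core more tightly.
The numbers (kJ/mol): Be 14849, K 4420, Mg 7733.
Overall IE_3 order: K < Mg < Be.

Be, Mg, K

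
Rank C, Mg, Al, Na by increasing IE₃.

After 2 electrons have been removed, what remains? C²⁺ still has 2 valence electrons; Mg²⁺ is the bare [Ne] core; Al²⁺ still has 1 valence electron; Na²⁺ is already 1 electron into the core.
Core electrons are held far more tightly than valence electrons, so Na and Mg top the IE_3 order.
Valence configurations: C²⁺ [He]2s², Al²⁺ [Ne]3s¹.
Approximate IE_3 values (kJ/mol): C 4620, Mg 7733, Al 2745, Na 6910.
So the third ionization energies run Al < C < Na < Mg.

Al, C, Na, Mg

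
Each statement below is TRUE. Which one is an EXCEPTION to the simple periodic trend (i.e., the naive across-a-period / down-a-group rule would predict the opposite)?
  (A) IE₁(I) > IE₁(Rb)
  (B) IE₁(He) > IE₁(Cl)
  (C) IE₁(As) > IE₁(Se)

The general trend: IE₁ increases across a period and decreases down a group.
(A) I (period 5, group 17) vs Rb (period 5, group 1): the stated order agrees with the simple trend.
(B) He (period 1, group 18) vs Cl (period 3, group 17): the stated order agrees with the simple trend.
(C) As (period 4, group 15) vs Se (period 4, group 16): the stated order contradicts the simple trend.
The exception is (C): Se (4p⁴) ionizes more easily than half-filled As (4p³).

(C)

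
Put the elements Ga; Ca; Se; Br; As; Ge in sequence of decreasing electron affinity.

Br, Se, Ge, As, Ga, Ca

Ca is in period 4, group 2; Ga is in period 4, group 13; Ge is in period 4, group 14; As is in period 4, group 15; Se is in period 4, group 16; Br is in period 4, group 17.
EA tends to increase across a period and decrease down a group, though the pattern is less regular than for IE or radius.
All lie in period 4; the across-period trend (electron affinity increases left to right) applies, with the exception below.
Note the exception: Ge has a higher electron affinity than As, contrary to the simple trend — adding an electron to As's half-filled 4p³ is unfavourable, so Ge (4p²) has the more exothermic EA.
Approximate values (kJ/mol): Ca 2, Ga 29, Ge 119, As 78, Se 195, Br 325.
So from highest to lowest: Br > Se > Ge > As > Ga > Ca.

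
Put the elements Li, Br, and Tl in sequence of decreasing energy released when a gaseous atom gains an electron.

Br > Li > Tl

EA tends to increase across a period and decrease down a group, though the pattern is less regular than for IE or radius.
Here both period and group differ, so the two effects have to be weighed against each other.
Li > Tl: period and group pull opposite ways; the down-group shift dominates (60 vs 19 kJ/mol).
Br > Li: period and group pull opposite ways; the across-period shift dominates (325 vs 60 kJ/mol).
Approximate values (kJ/mol): Li 60, Br 325, Tl 19.
So from highest to lowest: Br > Li > Tl.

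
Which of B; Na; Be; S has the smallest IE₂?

Consider each +1 ion: B⁺ still has 2 valence electrons; Na⁺ is the bare [Ne] core; Be⁺ still has 1 valence electron; S⁺ still has 5 valence electrons.
Breaking into a closed-shell core is much more expensive than removing a leftover valence electron — Na has the largest IE_2 here.
Valence configurations: B⁺ [He]2s², Be⁺ [He]2s¹, S⁺ [Ne]3s²3p³.
Approximate IE_2 values (kJ/mol): B 2427, Na 4562, Be 1757, S 2252.
Overall IE_2 order: Be < S < B < Na.

Be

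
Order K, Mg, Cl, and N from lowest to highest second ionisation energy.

Mg < Cl < N < K

Consider each +1 ion: K⁺ is the bare [Ar] core; Mg⁺ still has 1 valence electron; Cl⁺ still has 6 valence electrons; N⁺ still has 4 valence electrons.
Core electrons are held far more tightly than valence electrons, so K tops the IE_2 order.
Valence configurations: Mg⁺ [Ne]3s¹, Cl⁺ [Ne]3s²3p⁴, N⁺ [He]2s²2p².
Approximate IE_2 values (kJ/mol): K 3052, Mg 1451, Cl 2298, N 2856.
Overall IE_2 order: Mg < Cl < N < K.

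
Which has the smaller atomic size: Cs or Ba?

Moving right in a period, electrons are added to the same shell under a stronger nuclear pull, so atoms get smaller; moving down, a new shell is opened and atoms get larger.
All lie in period 6, so atomic radius increases right to left.
So Ba has the smaller atomic size (Ba < Cs).

Ba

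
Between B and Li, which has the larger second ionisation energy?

Li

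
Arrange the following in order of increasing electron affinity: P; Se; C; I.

P, C, Se, I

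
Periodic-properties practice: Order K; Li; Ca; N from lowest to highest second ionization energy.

Consider each +1 ion: K⁺ is the bare [Ar] core; Li⁺ is the bare [He] core; Ca⁺ still has 1 valence electron; N⁺ still has 4 valence electrons.
Core electrons are held far more tightly than valence electrons, so K and Li top the IE_2 order.
Valence configurations: Ca⁺ [Ar]4s¹, N⁺ [He]2s²2p².
Tabulated IE_2 (kJ/mol): K 3052, Li 7298, Ca 1145, N 2856.
Overall IE_2 order: Ca < N < K < Li.

Ca < N < K < Li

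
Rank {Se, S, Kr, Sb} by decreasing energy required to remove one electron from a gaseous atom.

S is in period 3, group 16; Se is in period 4, group 16; Kr is in period 4, group 18; Sb is in period 5, group 15.
IE₁ increases left→right with effective nuclear charge and decreases top→bottom as the valence shell moves farther out.
These span different periods and groups, so the two trends combine.
Se > Sb: relative to Sb, both the across-period and down-group shifts push Se's first ionization energy up.
S > Se: they share group 16; the group trend gives S the larger value.
Kr > S: the two effects oppose for this pair; the across-period effect wins (1351 vs 1000 kJ/mol).
Tabulated first ionization energy (kJ/mol): S 1000, Se 941, Kr 1351, Sb 831.
So from highest to lowest: Kr > S > Se > Sb.

Kr > S > Se > Sb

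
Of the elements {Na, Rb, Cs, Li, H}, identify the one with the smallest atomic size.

H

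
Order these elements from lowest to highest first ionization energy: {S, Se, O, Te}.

Te < Se < S < O

O is in period 2, group 16; S is in period 3, group 16; Se is in period 4, group 16; Te is in period 5, group 16.
Across a period the outer electron is held more tightly (higher IE₁); down a group it sits in a higher shell, more shielded, and comes off more easily.
All are in group 16, so first ionization energy increases up the group.
So from lowest to highest: Te < Se < S < O.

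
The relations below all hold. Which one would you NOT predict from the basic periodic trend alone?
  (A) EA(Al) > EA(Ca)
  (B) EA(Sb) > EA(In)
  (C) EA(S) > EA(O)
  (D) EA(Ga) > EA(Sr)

(C)

The general trend: electron affinity increases across a period and decreases down a group.
(A) Al (period 3, group 13) vs Ca (period 4, group 2): the stated order agrees with the simple trend.
(B) Sb (period 5, group 15) vs In (period 5, group 13): the stated order agrees with the simple trend.
(C) S (period 3, group 16) vs O (period 2, group 16): the stated order contradicts the simple trend.
(D) Ga (period 4, group 13) vs Sr (period 5, group 2): the stated order agrees with the simple trend.
The exception is (C): the compact 2p subshell of O repels the added electron more than S's larger 3p does.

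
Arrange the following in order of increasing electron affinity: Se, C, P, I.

P, C, Se, I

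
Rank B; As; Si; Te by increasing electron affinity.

B is in period 2, group 13; Si is in period 3, group 14; As is in period 4, group 15; Te is in period 5, group 16.
Atoms with high Z_eff and room in the valence shell (especially the halogens) have the most exothermic electron affinities.
A diagonal step moves right (one effect) and down (the opposite effect) at once.
As > B: period and group pull opposite ways; the across-period shift dominates (78 vs 27 kJ/mol).
Si > As: period and group pull opposite ways; the down-group shift dominates (134 vs 78 kJ/mol).
Te > Si: the two effects oppose for this pair; the across-period effect wins (190 vs 134 kJ/mol).
Tabulated electron affinity (kJ/mol): B 27, Si 134, As 78, Te 190.
So from lowest to highest: B < As < Si < Te.

B < As < Si < Te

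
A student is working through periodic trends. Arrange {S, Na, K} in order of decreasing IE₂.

IE_2 is the cost of taking one more electron from the +1 cation: S⁺ still has 5 valence electrons; Na⁺ is the bare [Ne] core; K⁺ is the bare [Ar] core.
Core electrons are held far more tightly than valence electrons, so K and Na top the IE_2 order.
Approximate IE_2 values (kJ/mol): S 2252, Na 4562, K 3052.
Putting it together, IE_2: S < K < Na.

Na, K, S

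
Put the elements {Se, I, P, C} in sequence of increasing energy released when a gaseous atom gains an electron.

P < C < Se < I

Atoms with high Z_eff and room in the valence shell (especially the halogens) have the most exothermic electron affinities.
A diagonal step moves right (one effect) and down (the opposite effect) at once.
C > P: period and group pull opposite ways; the down-group shift dominates (122 vs 72 kJ/mol).
Se > C: the two effects oppose for this pair; the across-period effect wins (195 vs 122 kJ/mol).
I > Se: period and group pull opposite ways; the across-period shift dominates (295 vs 195 kJ/mol).
For reference (kJ/mol): C 122, P 72, Se 195, I 295.
So from lowest to highest: P < C < Se < I.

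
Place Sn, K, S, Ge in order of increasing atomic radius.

S, Ge, Sn, K

S is in period 3, group 16; K is in period 4, group 1; Ge is in period 4, group 14; Sn is in period 5, group 14.
Moving right in a period, electrons are added to the same shell under a stronger nuclear pull, so atoms get smaller; moving down, a new shell is opened and atoms get larger.
These span different periods and groups, so the two trends combine.
Ge > S: relative to S, both the across-period and down-group shifts push Ge's atomic radius up.
Sn > Ge: they share group 14; the group trend gives Sn the larger value.
K > Sn: the two effects oppose for this pair; the across-period effect wins (196 vs 140 pm).
Approximate values (pm): S 103, K 196, Ge 121, Sn 140.
So from smallest to largest: S < Ge < Sn < K.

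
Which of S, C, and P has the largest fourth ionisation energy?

C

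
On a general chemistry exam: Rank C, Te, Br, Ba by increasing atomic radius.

C < Br < Te < Ba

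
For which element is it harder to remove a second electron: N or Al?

Consider each +1 ion: N⁺ still has 4 valence electrons; Al⁺ still has 2 valence electrons.
All are still removing valence electrons, so compare the +1 ions as you would atoms: IE_2 generally rises across a period (higher Z_eff) and falls down a group (larger shell), subject to the usual subshell exceptions.
Valence configurations: N⁺ [He]2s²2p², Al⁺ [Ne]3s².
Tabulated IE_2 (kJ/mol): N 2856, Al 1817.
Overall IE_2 order: Al < N.

N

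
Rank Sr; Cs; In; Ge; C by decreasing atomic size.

Cs > Sr > In > Ge > C

Across a period the added protons contract the valence shell; down a group each new principal shell makes the atom larger.
Neither a single period nor a single group — weigh both effects.
Ge > C: Ge sits below C in group 14, so the down-group effect alone puts Ge larger.
In > Ge: both effects reinforce here, so In is clearly the larger of the two.
Sr > In: Sr lies to the left of In in period 5, so the across-period effect alone puts Sr larger.
Cs > Sr: relative to Sr, both the across-period and down-group shifts push Cs's atomic radius up.
Tabulated atomic radius (pm): C 75, Ge 121, Sr 185, In 142, Cs 232.
So from largest to smallest: Cs > Sr > In > Ge > C.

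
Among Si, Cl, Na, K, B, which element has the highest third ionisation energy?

Na

IE_3 is the cost of taking one more electron from the +2 cation: Si²⁺ still has 2 valence electrons; Cl²⁺ still has 5 valence electrons; Na²⁺ is already 1 electron into the core; K²⁺ is already 1 electron into the core; B²⁺ still has 1 valence electron.
Core electrons are held far more tightly than valence electrons, so K and Na top the IE_3 order.
Valence configurations: Si²⁺ [Ne]3s², Cl²⁺ [Ne]3s²3p³, B²⁺ [He]2s¹.
The numbers (kJ/mol): Si 3232, Cl 3822, Na 6910, K 4420, B 3660.
Overall IE_3 order: Si < B < Cl < K < Na.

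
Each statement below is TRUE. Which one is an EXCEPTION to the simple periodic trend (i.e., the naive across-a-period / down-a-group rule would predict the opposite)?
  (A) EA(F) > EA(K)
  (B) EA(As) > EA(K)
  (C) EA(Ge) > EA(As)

The general trend: electron affinity increases across a period and decreases down a group.
(A) F (period 2, group 17) vs K (period 4, group 1): the stated order agrees with the simple trend.
(B) As (period 4, group 15) vs K (period 4, group 1): the stated order agrees with the simple trend.
(C) Ge (period 4, group 14) vs As (period 4, group 15): the stated order contradicts the simple trend.
The exception is (C): adding an electron to As's half-filled 4p³ is unfavourable, so Ge (4p²) has the more exothermic EA.

(C)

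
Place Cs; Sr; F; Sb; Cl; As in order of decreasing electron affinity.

Adding an electron releases more energy for atoms nearer the top right (short of the noble gases).
Neither a single period nor a single group — weigh both effects.
Cs > Sr: this pair runs against the simple trend — see the exception note.
As > Cs: both effects reinforce here, so As is clearly the higher of the two.
Sb > As: this pair runs against the simple trend — see the exception note.
F > Sb: relative to Sb, both the across-period and down-group shifts push F's electron affinity up.
Cl > F: this pair runs against the simple trend — see the exception note.
Note the exception: Cs has a higher electron affinity than Sr, contrary to the simple trend — adding an electron to Sr (ns²) has to open a new, higher-energy np subshell, which is unfavourable.
Note the exception: Sb has a higher electron affinity than As, contrary to the simple trend — both are half-filled np³, but the pairing/repulsion penalty for the added electron shrinks as the p orbitals become larger and more diffuse down the group, and for Sb that outweighs the weaker nuclear attraction.
Note the exception: Cl has a higher electron affinity than F, contrary to the simple trend — F's small 2p subshell makes the incoming electron feel strong e⁻–e⁻ repulsion, so Cl actually releases more energy on gaining an electron.
Tabulated electron affinity (kJ/mol): F 328, Cl 349, As 78, Sr 5, Sb 103, Cs 46.
So from highest to lowest: Cl > F > Sb > As > Cs > Sr.

Cl > F > Sb > As > Cs > Sr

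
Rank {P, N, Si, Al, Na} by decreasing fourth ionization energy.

Al > Na > N > P > Si

Consider each +3 ion: P³⁺ still has 2 valence electrons; N³⁺ still has 2 valence electrons; Si³⁺ still has 1 valence electron; Al³⁺ is the bare [Ne] core; Na³⁺ is already 2 electrons into the core.
Pulling an electron out of a noble-gas core costs far more than removing a remaining valence electron, so Na and Al sit at the high end of IE_4.
Valence configurations: P³⁺ [Ne]3s², N³⁺ [He]2s², Si³⁺ [Ne]3s¹.
Approximate IE_4 values (kJ/mol): P 4964, N 7475, Si 4356, Al 11577, Na 9543.
Overall IE_4 order: Si < P < N < Na < Al.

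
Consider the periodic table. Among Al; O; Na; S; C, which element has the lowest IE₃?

Al

IE_3 is the cost of taking one more electron from the +2 cation: Al²⁺ still has 1 valence electron; O²⁺ still has 4 valence electrons; Na²⁺ is already 1 electron into the core; S²⁺ still has 4 valence electrons; C²⁺ still has 2 valence electrons.
Breaking into a closed-shell core is much more expensive than removing a leftover valence electron — Na has the largest IE_3 here.
Valence configurations: Al²⁺ [Ne]3s¹, O²⁺ [He]2s²2p², S²⁺ [Ne]3s²3p², C²⁺ [He]2s².
Tabulated IE_3 (kJ/mol): Al 2745, O 5300, Na 6910, S 3357, C 4620.
So the third ionization energies run Al < S < C < O < Na.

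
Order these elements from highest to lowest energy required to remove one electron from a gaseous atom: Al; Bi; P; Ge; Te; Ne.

Ne is in period 2, group 18; Al is in period 3, group 13; P is in period 3, group 15; Ge is in period 4, group 14; Te is in period 5, group 16; Bi is in period 6, group 15.
Removing the outermost electron gets harder across a period and easier down a group.
Here both period and group differ, so the two effects have to be weighed against each other.
Bi > Al: the two effects oppose for this pair; the across-period effect wins (703 vs 578 kJ/mol).
Ge > Bi: period and group pull opposite ways; the down-group shift dominates (762 vs 703 kJ/mol).
Te > Ge: the two effects oppose for this pair; the across-period effect wins (869 vs 762 kJ/mol).
P > Te: the two effects oppose for this pair; the down-group effect wins (1012 vs 869 kJ/mol).
Ne > P: both effects reinforce here, so Ne is clearly the higher of the two.
For reference (kJ/mol): Ne 2081, Al 578, P 1012, Ge 762, Te 869, Bi 703.
So from highest to lowest: Ne > P > Te > Ge > Bi > Al.

Ne > P > Te > Ge > Bi > Al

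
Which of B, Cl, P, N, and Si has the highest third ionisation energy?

N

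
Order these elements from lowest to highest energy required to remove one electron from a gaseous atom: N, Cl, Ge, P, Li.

Li < Ge < P < Cl < N

Li is in period 2, group 1; N is in period 2, group 15; P is in period 3, group 15; Cl is in period 3, group 17; Ge is in period 4, group 14.
Removing the outermost electron gets harder across a period and easier down a group.
Here both period and group differ, so the two effects have to be weighed against each other.
Ge > Li: the two effects oppose for this pair; the across-period effect wins (762 vs 520 kJ/mol).
P > Ge: relative to Ge, both the across-period and down-group shifts push P's first ionization energy up.
Cl > P: Cl lies to the right of P in period 3, so the across-period effect alone puts Cl higher.
N > Cl: period and group pull opposite ways; the down-group shift dominates (1402 vs 1251 kJ/mol).
Approximate values (kJ/mol): Li 520, N 1402, P 1012, Cl 1251, Ge 762.
So from lowest to highest: Li < Ge < P < Cl < N.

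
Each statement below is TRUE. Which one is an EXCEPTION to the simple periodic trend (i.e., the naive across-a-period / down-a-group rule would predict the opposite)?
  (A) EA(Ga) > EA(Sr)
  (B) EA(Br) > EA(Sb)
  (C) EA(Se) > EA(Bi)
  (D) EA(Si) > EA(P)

The general trend: electron affinity increases across a period and decreases down a group.
(A) Ga (period 4, group 13) vs Sr (period 5, group 2): the stated order agrees with the simple trend.
(B) Br (period 4, group 17) vs Sb (period 5, group 15): the stated order agrees with the simple trend.
(C) Se (period 4, group 16) vs Bi (period 6, group 15): the stated order agrees with the simple trend.
(D) Si (period 3, group 14) vs P (period 3, group 15): the stated order contradicts the simple trend.
The exception is (D): adding an electron to P's half-filled 3p³ is unfavourable, so Si (3p²) has the more exothermic EA.

(D)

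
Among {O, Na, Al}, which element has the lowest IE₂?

Al

After 1 electron has been removed, what remains? O⁺ still has 5 valence electrons; Na⁺ is the bare [Ne] core; Al⁺ still has 2 valence electrons.
Pulling an electron out of a noble-gas core costs far more than removing a remaining valence electron, so Na sits at the high end of IE_2.
Valence configurations: O⁺ [He]2s²2p³, Al⁺ [Ne]3s².
Approximate IE_2 values (kJ/mol): O 3388, Na 4562, Al 1817.
Putting it together, IE_2: Al < O < Na.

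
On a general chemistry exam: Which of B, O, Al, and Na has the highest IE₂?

IE_2 is the cost of taking one more electron from the +1 cation: B⁺ still has 2 valence electrons; O⁺ still has 5 valence electrons; Al⁺ still has 2 valence electrons; Na⁺ is the bare [Ne] core.
Pulling an electron out of a noble-gas core costs far more than removing a remaining valence electron, so Na sits at the high end of IE_2.
Valence configurations: B⁺ [He]2s², O⁺ [He]2s²2p³, Al⁺ [Ne]3s².
Tabulated IE_2 (kJ/mol): B 2427, O 3388, Al 1817, Na 4562.
Putting it together, IE_2: Al < B < O < Na.

Na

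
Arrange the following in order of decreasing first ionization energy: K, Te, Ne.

Ne > Te > K

Ne is in period 2, group 18; K is in period 4, group 1; Te is in period 5, group 16.
First ionization energy rises across a period (greater Z_eff holds electrons more tightly) and falls down a group (valence electrons are farther from the nucleus).
Here both period and group differ, so the two effects have to be weighed against each other.
Te > K: period and group pull opposite ways; the across-period shift dominates (869 vs 419 kJ/mol).
Ne > Te: relative to Te, both the across-period and down-group shifts push Ne's first ionization energy up.
Approximate values (kJ/mol): Ne 2081, K 419, Te 869.
So from highest to lowest: Ne > Te > K.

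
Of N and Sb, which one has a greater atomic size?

N is in period 2, group 15; Sb is in period 5, group 15.
Moving right in a period, electrons are added to the same shell under a stronger nuclear pull, so atoms get smaller; moving down, a new shell is opened and atoms get larger.
All are in group 15, so atomic radius increases down the group.
So Sb has the greater atomic size (Sb > N).

Sb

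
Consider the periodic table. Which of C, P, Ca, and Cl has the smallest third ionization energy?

Consider each +2 ion: C²⁺ still has 2 valence electrons; P²⁺ still has 3 valence electrons; Ca²⁺ is the bare [Ar] core; Cl²⁺ still has 5 valence electrons.
Core electrons are held far more tightly than valence electrons, so Ca tops the IE_3 order.
Valence configurations: C²⁺ [He]2s², P²⁺ [Ne]3s²3p¹, Cl²⁺ [Ne]3s²3p³.
Tabulated IE_3 (kJ/mol): C 4620, P 2914, Ca 4912, Cl 3822.
Overall IE_3 order: P < Cl < C < Ca.

P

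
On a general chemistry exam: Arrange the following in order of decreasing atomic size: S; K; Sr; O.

K, Sr, S, O

O is in period 2, group 16; S is in period 3, group 16; K is in period 4, group 1; Sr is in period 5, group 2.
Atomic radius shrinks across a period as nuclear charge pulls the same shell inward, and grows down a group as new shells are added.
Neither a single period nor a single group — weigh both effects.
S > O: they share group 16; the group trend gives S the larger value.
Sr > S: relative to S, both the across-period and down-group shifts push Sr's atomic radius up.
K > Sr: the two effects oppose for this pair; the across-period effect wins (196 vs 185 pm).
Approximate values (pm): O 63, S 103, K 196, Sr 185.
So from largest to smallest: K > Sr > S > O.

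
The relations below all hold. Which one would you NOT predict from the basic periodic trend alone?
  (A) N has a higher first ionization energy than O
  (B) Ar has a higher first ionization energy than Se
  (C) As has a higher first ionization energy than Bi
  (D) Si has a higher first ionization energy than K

The general trend: first ionization energy increases across a period and decreases down a group.
(A) N (period 2, group 15) vs O (period 2, group 16): the stated order contradicts the simple trend.
(B) Ar (period 3, group 18) vs Se (period 4, group 16): the stated order agrees with the simple trend.
(C) As (period 4, group 15) vs Bi (period 6, group 15): the stated order agrees with the simple trend.
(D) Si (period 3, group 14) vs K (period 4, group 1): the stated order agrees with the simple trend.
The exception is (A): pairing an electron in O's 2p⁴ costs repulsion energy, so O ionizes more easily than half-filled N (2p³).

(A)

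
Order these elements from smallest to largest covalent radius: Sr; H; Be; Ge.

H is in period 1, group 1; Be is in period 2, group 2; Ge is in period 4, group 14; Sr is in period 5, group 2.
Moving right in a period, electrons are added to the same shell under a stronger nuclear pull, so atoms get smaller; moving down, a new shell is opened and atoms get larger.
Neither a single period nor a single group — weigh both effects.
Be > H: period and group pull opposite ways; the down-group shift dominates (102 vs 32 pm).
Ge > Be: period and group pull opposite ways; the down-group shift dominates (121 vs 102 pm).
Sr > Ge: both effects reinforce here, so Sr is clearly the larger of the two.
Tabulated atomic radius (pm): H 32, Be 102, Ge 121, Sr 185.
So from smallest to largest: H < Be < Ge < Sr.

H < Be < Ge < Sr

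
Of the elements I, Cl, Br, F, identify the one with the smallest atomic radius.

F

F is in period 2, group 17; Cl is in period 3, group 17; Br is in period 4, group 17; I is in period 5, group 17.
Moving right in a period, electrons are added to the same shell under a stronger nuclear pull, so atoms get smaller; moving down, a new shell is opened and atoms get larger.
All are in group 17, so atomic radius increases down the group.
The smallest atomic radius among these belongs to F.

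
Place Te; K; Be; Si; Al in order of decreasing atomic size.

Radius decreases left→right (rising Z_eff, same n) and increases top→bottom (higher n).
Here both period and group differ, so the two effects have to be weighed against each other.
Si > Be: the two effects oppose for this pair; the down-group effect wins (116 vs 102 pm).
Al > Si: both are in period 3; the period trend gives Al the larger value.
Te > Al: the two effects oppose for this pair; the down-group effect wins (136 vs 126 pm).
K > Te: the two effects oppose for this pair; the across-period effect wins (196 vs 136 pm).
Tabulated atomic radius (pm): Be 102, Al 126, Si 116, K 196, Te 136.
So from largest to smallest: K > Te > Al > Si > Be.

K > Te > Al > Si > Be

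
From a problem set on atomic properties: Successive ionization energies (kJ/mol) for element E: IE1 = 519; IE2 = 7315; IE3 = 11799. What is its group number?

Group 1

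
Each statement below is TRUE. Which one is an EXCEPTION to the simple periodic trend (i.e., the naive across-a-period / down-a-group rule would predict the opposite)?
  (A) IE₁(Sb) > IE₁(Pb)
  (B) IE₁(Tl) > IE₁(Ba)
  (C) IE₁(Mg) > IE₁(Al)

(C)

The general trend: first ionization energy increases across a period and decreases down a group.
(A) Sb (period 5, group 15) vs Pb (period 6, group 14): the stated order agrees with the simple trend.
(B) Tl (period 6, group 13) vs Ba (period 6, group 2): the stated order agrees with the simple trend.
(C) Mg (period 3, group 2) vs Al (period 3, group 13): the stated order contradicts the simple trend.
The exception is (C): Al's single 3p electron is easier to remove than one from Mg's filled 3s².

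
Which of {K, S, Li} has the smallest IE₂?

Consider each +1 ion: K⁺ is the bare [Ar] core; S⁺ still has 5 valence electrons; Li⁺ is the bare [He] core.
Breaking into a closed-shell core is much more expensive than removing a leftover valence electron — K and Li have the largest IE_2 here.
Approximate IE_2 values (kJ/mol): K 3052, S 2252, Li 7298.
So the second ionization energies run S < K < Li.

S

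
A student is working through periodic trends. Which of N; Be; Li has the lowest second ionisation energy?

Be

IE_2 is the cost of taking one more electron from the +1 cation: N⁺ still has 4 valence electrons; Be⁺ still has 1 valence electron; Li⁺ is the bare [He] core.
Pulling an electron out of a noble-gas core costs far more than removing a remaining valence electron, so Li sits at the high end of IE_2.
Valence configurations: N⁺ [He]2s²2p², Be⁺ [He]2s¹.
The numbers (kJ/mol): N 2856, Be 1757, Li 7298.
So the second ionization energies run Be < N < Li.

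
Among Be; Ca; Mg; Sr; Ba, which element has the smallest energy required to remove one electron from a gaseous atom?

Be is in period 2, group 2; Mg is in period 3, group 2; Ca is in period 4, group 2; Sr is in period 5, group 2; Ba is in period 6, group 2.
First ionization energy rises across a period (greater Z_eff holds electrons more tightly) and falls down a group (valence electrons are farther from the nucleus).
All are in group 2, so first ionization energy increases up the group.
The smallest energy required to remove one electron from a gaseous atom among these belongs to Ba.

Ba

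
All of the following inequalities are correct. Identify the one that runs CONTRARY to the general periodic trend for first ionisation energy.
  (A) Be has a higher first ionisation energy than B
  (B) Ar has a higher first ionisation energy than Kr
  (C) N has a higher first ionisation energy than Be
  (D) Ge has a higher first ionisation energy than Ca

The general trend: first ionisation energy increases across a period and decreases down a group.
(A) Be (period 2, group 2) vs B (period 2, group 13): the stated order contradicts the simple trend.
(B) Ar (period 3, group 18) vs Kr (period 4, group 18): the stated order agrees with the simple trend.
(C) N (period 2, group 15) vs Be (period 2, group 2): the stated order agrees with the simple trend.
(D) Ge (period 4, group 14) vs Ca (period 4, group 2): the stated order agrees with the simple trend.
The exception is (A): removing B's lone 2p electron is easier than breaking Be's filled 2s².

(A)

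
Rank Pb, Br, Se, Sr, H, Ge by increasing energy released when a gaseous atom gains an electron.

H is in period 1, group 1; Ge is in period 4, group 14; Se is in period 4, group 16; Br is in period 4, group 17; Sr is in period 5, group 2; Pb is in period 6, group 14.
Electron affinity generally becomes more exothermic across a period toward the halogens and less exothermic down a group.
These span different periods and groups, so the two trends combine.
Pb > Sr: the two effects oppose for this pair; the across-period effect wins (35 vs 5 kJ/mol).
H > Pb: period and group pull opposite ways; the down-group shift dominates (73 vs 35 kJ/mol).
Ge > H: period and group pull opposite ways; the across-period shift dominates (119 vs 73 kJ/mol).
Se > Ge: both are in period 4; the period trend gives Se the larger value.
Br > Se: Br lies to the right of Se in period 4, so the across-period effect alone puts Br higher.
Tabulated electron affinity (kJ/mol): H 73, Ge 119, Se 195, Br 325, Sr 5, Pb 35.
So from lowest to highest: Sr < Pb < H < Ge < Se < Br.

Sr, Pb, H, Ge, Se, Br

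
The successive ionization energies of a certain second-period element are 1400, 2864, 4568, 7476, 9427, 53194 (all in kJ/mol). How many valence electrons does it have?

5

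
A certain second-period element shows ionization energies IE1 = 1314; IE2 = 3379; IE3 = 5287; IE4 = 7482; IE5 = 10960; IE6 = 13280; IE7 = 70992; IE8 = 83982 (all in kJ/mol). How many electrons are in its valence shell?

Look for the largest jump between consecutive ionization energies: IE7/IE6 ≈ 5.3, far larger than any earlier ratio.
That jump marks the point where a core electron is being removed. So the atom has 6 valence electrons.

6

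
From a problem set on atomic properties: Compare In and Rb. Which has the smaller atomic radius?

In

Rb is in period 5, group 1; In is in period 5, group 13.
Across a period the added protons contract the valence shell; down a group each new principal shell makes the atom larger.
All lie in period 5, so atomic radius increases right to left.
So In has the smaller atomic radius (In < Rb).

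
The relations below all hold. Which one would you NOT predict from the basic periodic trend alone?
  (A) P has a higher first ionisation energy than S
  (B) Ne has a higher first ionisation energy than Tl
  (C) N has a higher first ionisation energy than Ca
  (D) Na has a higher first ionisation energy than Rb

(A)

The general trend: first ionisation energy increases across a period and decreases down a group.
(A) P (period 3, group 15) vs S (period 3, group 16): the stated order contradicts the simple trend.
(B) Ne (period 2, group 18) vs Tl (period 6, group 13): the stated order agrees with the simple trend.
(C) N (period 2, group 15) vs Ca (period 4, group 2): the stated order agrees with the simple trend.
(D) Na (period 3, group 1) vs Rb (period 5, group 1): the stated order agrees with the simple trend.
The exception is (A): S (3p⁴) ionizes more easily than half-filled P (3p³) because the paired 3p electron in S is pushed out by e⁻–e⁻ repulsion.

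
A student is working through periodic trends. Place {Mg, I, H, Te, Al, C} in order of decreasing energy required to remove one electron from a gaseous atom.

First ionization energy rises across a period (greater Z_eff holds electrons more tightly) and falls down a group (valence electrons are farther from the nucleus).
Neither a single period nor a single group — weigh both effects.
Mg > Al: this pair runs against the simple trend — see the exception note.
Te > Mg: the two effects oppose for this pair; the across-period effect wins (869 vs 738 kJ/mol).
I > Te: I lies to the right of Te in period 5, so the across-period effect alone puts I higher.
C > I: period and group pull opposite ways; the down-group shift dominates (1086 vs 1008 kJ/mol).
H > C: the two effects oppose for this pair; the down-group effect wins (1312 vs 1086 kJ/mol).
Note the exception: Mg has a higher first ionization energy than Al, contrary to the simple trend — Al's single 3p electron is easier to remove than one from Mg's filled 3s².
Tabulated first ionization energy (kJ/mol): H 1312, C 1086, Mg 738, Al 578, Te 869, I 1008.
So from highest to lowest: H > C > I > Te > Mg > Al.

H > C > I > Te > Mg > Al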